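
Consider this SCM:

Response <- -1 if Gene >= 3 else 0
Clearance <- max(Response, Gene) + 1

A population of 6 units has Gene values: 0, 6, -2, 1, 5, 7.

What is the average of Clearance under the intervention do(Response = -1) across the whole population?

do(Response=-1) breaks Response's dependence on Gene. With Response=-1 fixed, Clearance across the units is 1, 7, 0, 2, 6, 8, mean 4.

4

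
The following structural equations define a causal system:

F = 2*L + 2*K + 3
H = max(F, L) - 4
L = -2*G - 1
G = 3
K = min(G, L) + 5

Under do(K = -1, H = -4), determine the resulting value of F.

The joint intervention fixes K = -1, H = -4, removing each variable's own equation.
L = -2*G - 1  [with G=3]  = -7
F = 2*L + 2*K + 3  [with L=-7, K=-1]  = -13

-13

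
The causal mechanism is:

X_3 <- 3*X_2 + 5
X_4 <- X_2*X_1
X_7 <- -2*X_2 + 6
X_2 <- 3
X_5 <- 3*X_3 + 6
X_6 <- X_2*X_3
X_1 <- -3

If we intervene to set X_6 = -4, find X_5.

48

do(X_6=-4) replaces the equation X_6 <- X_2*X_3 with the constant X_6 = -4.
Since X_5 is not a descendant of the intervened variable, it is unaffected.
X_3 = 3*X_2 + 5  [with X_2=3]  = 14
X_5 = 3*X_3 + 6  [with X_3=14]  = 48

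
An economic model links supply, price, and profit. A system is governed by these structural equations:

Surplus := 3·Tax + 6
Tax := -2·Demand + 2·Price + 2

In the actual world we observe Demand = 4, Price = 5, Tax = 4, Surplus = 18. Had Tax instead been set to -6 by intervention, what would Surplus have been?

The intervention breaks the incoming arrows to Tax: Tax := -2·Demand + 2·Price + 2 no longer applies, and Tax = -6.
Surplus = 3·Tax + 6  [with Tax=-6]  = -12

-12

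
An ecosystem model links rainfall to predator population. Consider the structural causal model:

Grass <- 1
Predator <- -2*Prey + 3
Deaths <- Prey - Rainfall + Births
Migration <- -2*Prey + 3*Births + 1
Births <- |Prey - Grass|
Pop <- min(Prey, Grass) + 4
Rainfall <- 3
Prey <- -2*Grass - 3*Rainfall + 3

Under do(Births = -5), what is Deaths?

The intervention breaks the incoming arrows to Births: Births <- |Prey - Grass| no longer applies, and Births = -5.
Prey = -2*Grass - 3*Rainfall + 3  [with Grass=1, Rainfall=3]  = -8
Deaths = Prey - Rainfall + Births  [with Prey=-8, Rainfall=3, Births=-5]  = -16

-16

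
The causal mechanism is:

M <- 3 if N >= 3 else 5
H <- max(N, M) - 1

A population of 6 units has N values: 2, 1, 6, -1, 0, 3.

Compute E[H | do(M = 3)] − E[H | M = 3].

-1

do(M=3) breaks M's dependence on N. With M=3 fixed, H across the units is 2, 2, 5, 2, 2, 2, mean 2.5.
Conditioning on M=3 selects the 2 unit(s) with N ∈ {6, 3}. Their H values: 5, 2. Mean = 3.5.
Difference = 2.5 − 3.5 = -1.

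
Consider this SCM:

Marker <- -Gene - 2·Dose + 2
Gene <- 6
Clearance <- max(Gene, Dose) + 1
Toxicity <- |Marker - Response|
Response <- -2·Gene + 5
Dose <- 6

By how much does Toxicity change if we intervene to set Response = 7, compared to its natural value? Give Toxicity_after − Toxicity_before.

Intervening sets Response = 7 and removes its equation (Response <- -2·Gene + 5).
Marker = -Gene - 2·Dose + 2  [with Gene=6, Dose=6]  = -16
Toxicity = |Marker - Response|  [with Marker=-16, Response=7]  = 23
Without intervention: Marker = -Gene - 2·Dose + 2  [with Gene=6, Dose=6]  = -16; Response = -2·Gene + 5  [with Gene=6]  = -7; Toxicity = |Marker - Response|  [with Marker=-16, Response=-7]  = 9.
Change = 23 − 9 = 14.

14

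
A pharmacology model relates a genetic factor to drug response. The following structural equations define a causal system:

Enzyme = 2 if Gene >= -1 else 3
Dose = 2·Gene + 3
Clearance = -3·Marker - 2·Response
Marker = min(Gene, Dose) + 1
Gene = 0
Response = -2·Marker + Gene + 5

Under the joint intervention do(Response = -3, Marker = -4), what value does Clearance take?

18

Setting Response = -3, Marker = -4 by intervention discards those variables' equations.
Clearance = -3·Marker - 2·Response  [with Marker=-4, Response=-3]  = 18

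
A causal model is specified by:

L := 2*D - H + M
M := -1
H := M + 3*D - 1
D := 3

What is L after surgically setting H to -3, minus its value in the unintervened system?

10

The intervention breaks the incoming arrows to H: H := M + 3*D - 1 no longer applies, and H = -3.
L = 2*D - H + M  [with D=3, H=-3, M=-1]  = 8
Without intervention: H = M + 3*D - 1  [with M=-1, D=3]  = 7; L = 2*D - H + M  [with D=3, H=7, M=-1]  = -2.
Change = 8 − (-2) = 10.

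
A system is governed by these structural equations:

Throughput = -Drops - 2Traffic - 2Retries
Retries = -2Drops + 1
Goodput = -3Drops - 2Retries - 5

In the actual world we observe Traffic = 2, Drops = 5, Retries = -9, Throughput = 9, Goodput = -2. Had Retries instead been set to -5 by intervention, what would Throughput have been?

1

The intervention breaks the incoming arrows to Retries: Retries = -2Drops + 1 no longer applies, and Retries = -5.
Throughput = -Drops - 2Traffic - 2Retries  [with Drops=5, Traffic=2, Retries=-5]  = 1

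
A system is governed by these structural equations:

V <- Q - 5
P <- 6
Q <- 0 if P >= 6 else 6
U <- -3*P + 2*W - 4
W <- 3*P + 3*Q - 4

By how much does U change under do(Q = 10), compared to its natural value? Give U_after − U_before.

do(Q=10) replaces the equation Q <- 0 if P >= 6 else 6 with the constant Q = 10.
W = 3*P + 3*Q - 4  [with P=6, Q=10]  = 44
U = -3*P + 2*W - 4  [with P=6, W=44]  = 66
Without intervention: Q = 0 if P >= 6 else 6  [with P=6]  = 0; W = 3*P + 3*Q - 4  [with P=6, Q=0]  = 14; U = -3*P + 2*W - 4  [with P=6, W=14]  = 6.
Change = 66 − 6 = 60.

60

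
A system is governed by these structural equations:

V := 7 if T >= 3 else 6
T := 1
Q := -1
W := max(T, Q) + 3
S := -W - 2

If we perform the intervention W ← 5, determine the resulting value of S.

-7

Intervening sets W = 5 and removes its equation (W := max(T, Q) + 3).
S = -W - 2  [with W=5]  = -7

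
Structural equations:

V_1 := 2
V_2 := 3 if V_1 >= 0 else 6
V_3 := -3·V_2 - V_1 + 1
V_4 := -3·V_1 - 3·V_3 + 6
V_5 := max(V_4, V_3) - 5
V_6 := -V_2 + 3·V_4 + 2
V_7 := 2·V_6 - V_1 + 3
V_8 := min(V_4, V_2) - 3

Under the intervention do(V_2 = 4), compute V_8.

do(V_2=4) replaces the equation V_2 := 3 if V_1 >= 0 else 6 with the constant V_2 = 4.
V_3 = -3·V_2 - V_1 + 1  [with V_2=4, V_1=2]  = -13
V_4 = -3·V_1 - 3·V_3 + 6  [with V_1=2, V_3=-13]  = 39
V_8 = min(V_4, V_2) - 3  [with V_4=39, V_2=4]  = 1

1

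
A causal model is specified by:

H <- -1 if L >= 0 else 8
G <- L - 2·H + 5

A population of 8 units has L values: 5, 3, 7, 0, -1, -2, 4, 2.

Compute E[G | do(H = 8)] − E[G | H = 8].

3.75

The intervention sets H=8 in all 8 units regardless of L. Recomputing G per unit gives -6, -8, -4, -11, -12, -13, -7, -9; average -8.75.
Observing H=8 restricts to units where H's equation naturally yields 8: L ∈ {-1, -2}. In that subpopulation G = -12, -13, mean -12.5.
Difference = -8.75 − (-12.5) = 3.75.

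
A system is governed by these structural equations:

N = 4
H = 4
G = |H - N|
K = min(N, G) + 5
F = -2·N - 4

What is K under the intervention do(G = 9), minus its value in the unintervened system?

The intervention breaks the incoming arrows to G: G = |H - N| no longer applies, and G = 9.
K = min(N, G) + 5  [with N=4, G=9]  = 9
Without intervention: G = |H - N|  [with H=4, N=4]  = 0; K = min(N, G) + 5  [with N=4, G=0]  = 5.
Change = 9 − 5 = 4.

4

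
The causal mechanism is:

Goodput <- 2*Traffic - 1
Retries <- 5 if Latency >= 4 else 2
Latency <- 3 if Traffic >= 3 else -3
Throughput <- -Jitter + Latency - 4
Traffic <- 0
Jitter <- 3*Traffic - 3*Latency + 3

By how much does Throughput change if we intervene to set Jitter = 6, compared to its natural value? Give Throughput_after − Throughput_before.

Intervening sets Jitter = 6 and removes its equation (Jitter <- 3*Traffic - 3*Latency + 3).
Latency = 3 if Traffic >= 3 else -3  [with Traffic=0]  = -3
Throughput = -Jitter + Latency - 4  [with Jitter=6, Latency=-3]  = -13
Without intervention: Latency = 3 if Traffic >= 3 else -3  [with Traffic=0]  = -3; Jitter = 3*Traffic - 3*Latency + 3  [with Traffic=0, Latency=-3]  = 12; Throughput = -Jitter + Latency - 4  [with Jitter=12, Latency=-3]  = -19.
Change = -13 − (-19) = 6.

6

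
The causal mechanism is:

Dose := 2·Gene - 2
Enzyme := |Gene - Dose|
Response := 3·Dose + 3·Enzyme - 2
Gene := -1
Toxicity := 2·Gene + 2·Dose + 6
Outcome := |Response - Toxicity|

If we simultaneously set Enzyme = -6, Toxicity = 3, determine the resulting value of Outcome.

Setting Enzyme = -6, Toxicity = 3 by intervention discards those variables' equations.
Dose = 2·Gene - 2  [with Gene=-1]  = -4
Response = 3·Dose + 3·Enzyme - 2  [with Dose=-4, Enzyme=-6]  = -32
Outcome = |Response - Toxicity|  [with Response=-32, Toxicity=3]  = 35

35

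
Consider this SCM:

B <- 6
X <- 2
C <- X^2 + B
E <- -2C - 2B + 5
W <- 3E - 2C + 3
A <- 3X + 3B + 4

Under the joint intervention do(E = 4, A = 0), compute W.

-5

Setting E = 4, A = 0 by intervention discards those variables' equations.
C = X^2 + B  [with X=2, B=6]  = 10
W = 3E - 2C + 3  [with E=4, C=10]  = -5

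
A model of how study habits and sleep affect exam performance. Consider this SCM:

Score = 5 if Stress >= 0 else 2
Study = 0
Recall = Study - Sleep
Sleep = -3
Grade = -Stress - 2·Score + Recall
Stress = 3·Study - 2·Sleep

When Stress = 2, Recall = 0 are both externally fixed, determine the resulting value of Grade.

-12

Setting Stress = 2, Recall = 0 by intervention discards those variables' equations.
Score = 5 if Stress >= 0 else 2  [with Stress=2]  = 5
Grade = -Stress - 2·Score + Recall  [with Stress=2, Score=5, Recall=0]  = -12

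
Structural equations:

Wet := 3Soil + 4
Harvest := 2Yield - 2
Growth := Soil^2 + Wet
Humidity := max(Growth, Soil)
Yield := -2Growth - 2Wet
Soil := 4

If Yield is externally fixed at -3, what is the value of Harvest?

-8

The intervention breaks the incoming arrows to Yield: Yield := -2Growth - 2Wet no longer applies, and Yield = -3.
Harvest = 2Yield - 2  [with Yield=-3]  = -8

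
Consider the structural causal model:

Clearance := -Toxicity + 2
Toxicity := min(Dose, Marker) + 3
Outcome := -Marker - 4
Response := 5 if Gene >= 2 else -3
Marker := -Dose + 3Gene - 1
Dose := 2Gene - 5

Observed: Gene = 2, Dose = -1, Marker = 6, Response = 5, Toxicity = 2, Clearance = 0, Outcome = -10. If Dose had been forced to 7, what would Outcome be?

-2

Under do(Dose=7), the mechanism Dose := 2Gene - 5 is discarded; Dose is fixed at 7.
Marker = -Dose + 3Gene - 1  [with Dose=7, Gene=2]  = -2
Outcome = -Marker - 4  [with Marker=-2]  = -2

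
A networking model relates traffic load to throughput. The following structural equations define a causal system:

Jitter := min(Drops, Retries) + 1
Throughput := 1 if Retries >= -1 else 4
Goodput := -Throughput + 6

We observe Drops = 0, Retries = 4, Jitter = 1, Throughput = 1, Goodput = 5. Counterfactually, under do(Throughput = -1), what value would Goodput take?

7

Intervening sets Throughput = -1 and removes its equation (Throughput := 1 if Retries >= -1 else 4).
Goodput = -Throughput + 6  [with Throughput=-1]  = 7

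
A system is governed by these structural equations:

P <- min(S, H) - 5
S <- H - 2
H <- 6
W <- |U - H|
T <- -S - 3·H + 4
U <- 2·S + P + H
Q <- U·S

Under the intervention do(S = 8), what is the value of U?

Under do(S=8), the mechanism S <- H - 2 is discarded; S is fixed at 8.
P = min(S, H) - 5  [with S=8, H=6]  = 1
U = 2·S + P + H  [with S=8, P=1, H=6]  = 23

23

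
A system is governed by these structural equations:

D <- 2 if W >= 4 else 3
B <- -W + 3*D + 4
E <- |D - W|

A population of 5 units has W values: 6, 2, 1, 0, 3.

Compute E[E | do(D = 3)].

1.8

Every unit gets D=3 under the intervention. E values become 3, 1, 2, 3, 0; E[E|do(D=3)] = 1.8.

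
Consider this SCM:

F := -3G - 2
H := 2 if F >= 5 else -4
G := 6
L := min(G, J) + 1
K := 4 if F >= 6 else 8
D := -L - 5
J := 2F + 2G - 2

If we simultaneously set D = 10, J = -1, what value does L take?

Under do(D = 10, J = -1), each intervened variable's structural equation is replaced by its fixed value.
L = min(G, J) + 1  [with G=6, J=-1]  = 0

0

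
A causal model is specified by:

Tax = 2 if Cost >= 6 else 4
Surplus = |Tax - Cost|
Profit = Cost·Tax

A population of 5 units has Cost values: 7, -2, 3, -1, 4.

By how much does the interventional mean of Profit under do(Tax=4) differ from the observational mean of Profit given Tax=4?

4.8

Every unit gets Tax=4 under the intervention. Profit values become 28, -8, 12, -4, 16; E[Profit|do(Tax=4)] = 8.8.
Conditioning on Tax=4 selects the 4 unit(s) with Cost ∈ {-2, 3, -1, 4}. Their Profit values: -8, 12, -4, 16. Mean = 4.
Difference = 8.8 − 4 = 4.8.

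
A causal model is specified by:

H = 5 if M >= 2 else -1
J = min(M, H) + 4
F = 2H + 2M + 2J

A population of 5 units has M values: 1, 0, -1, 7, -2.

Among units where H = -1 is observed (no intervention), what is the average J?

E[J|H=-1] averages over only the 4 units with H=-1 (M = 1, 0, -1, -2): J = 3, 3, 3, 2, mean 2.75.

2.75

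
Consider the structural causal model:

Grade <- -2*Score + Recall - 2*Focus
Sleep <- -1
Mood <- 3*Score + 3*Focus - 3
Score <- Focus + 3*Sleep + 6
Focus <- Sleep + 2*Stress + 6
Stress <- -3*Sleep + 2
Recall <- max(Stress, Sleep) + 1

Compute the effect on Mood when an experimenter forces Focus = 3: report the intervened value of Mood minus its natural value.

-72

do(Focus=3) replaces the equation Focus <- Sleep + 2*Stress + 6 with the constant Focus = 3.
Score = Focus + 3*Sleep + 6  [with Focus=3, Sleep=-1]  = 6
Mood = 3*Score + 3*Focus - 3  [with Score=6, Focus=3]  = 24
Without intervention: Stress = -3*Sleep + 2  [with Sleep=-1]  = 5; Focus = Sleep + 2*Stress + 6  [with Sleep=-1, Stress=5]  = 15; Score = Focus + 3*Sleep + 6  [with Focus=15, Sleep=-1]  = 18; Mood = 3*Score + 3*Focus - 3  [with Score=18, Focus=15]  = 96.
Change = 24 − 96 = -72.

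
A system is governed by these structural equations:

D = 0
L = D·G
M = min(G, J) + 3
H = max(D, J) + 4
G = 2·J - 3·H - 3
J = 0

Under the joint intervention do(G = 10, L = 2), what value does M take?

The joint intervention fixes G = 10, L = 2, removing each variable's own equation.
M = min(G, J) + 3  [with G=10, J=0]  = 3

3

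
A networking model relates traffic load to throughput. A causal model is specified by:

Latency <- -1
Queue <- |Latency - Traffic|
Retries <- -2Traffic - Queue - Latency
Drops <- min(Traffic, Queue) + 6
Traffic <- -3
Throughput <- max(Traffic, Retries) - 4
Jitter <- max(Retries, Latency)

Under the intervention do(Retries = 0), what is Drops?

The intervention breaks the incoming arrows to Retries: Retries <- -2Traffic - Queue - Latency no longer applies, and Retries = 0.
Since Drops is not a descendant of the intervened variable, it is unaffected.
Queue = |Latency - Traffic|  [with Latency=-1, Traffic=-3]  = 2
Drops = min(Traffic, Queue) + 6  [with Traffic=-3, Queue=2]  = 3

3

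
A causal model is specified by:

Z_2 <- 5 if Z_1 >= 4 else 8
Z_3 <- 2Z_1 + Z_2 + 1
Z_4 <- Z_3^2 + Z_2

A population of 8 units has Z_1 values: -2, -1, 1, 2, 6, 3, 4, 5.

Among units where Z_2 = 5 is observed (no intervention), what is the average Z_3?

16

E[Z_3|Z_2=5] averages over only the 3 units with Z_2=5 (Z_1 = 6, 4, 5): Z_3 = 18, 14, 16, mean 16.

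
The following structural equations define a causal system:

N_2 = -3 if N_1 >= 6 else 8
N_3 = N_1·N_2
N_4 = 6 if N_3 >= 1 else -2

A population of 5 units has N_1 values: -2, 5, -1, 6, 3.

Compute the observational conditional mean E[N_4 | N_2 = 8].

2

E[N_4|N_2=8] averages over only the 4 units with N_2=8 (N_1 = -2, 5, -1, 3): N_4 = -2, 6, -2, 6, mean 2.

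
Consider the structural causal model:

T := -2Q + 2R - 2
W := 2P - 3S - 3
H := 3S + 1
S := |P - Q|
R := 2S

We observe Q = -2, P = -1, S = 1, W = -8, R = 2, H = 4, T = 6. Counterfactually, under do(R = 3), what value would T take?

Under do(R=3), the mechanism R := 2S is discarded; R is fixed at 3.
T = -2Q + 2R - 2  [with Q=-2, R=3]  = 8

8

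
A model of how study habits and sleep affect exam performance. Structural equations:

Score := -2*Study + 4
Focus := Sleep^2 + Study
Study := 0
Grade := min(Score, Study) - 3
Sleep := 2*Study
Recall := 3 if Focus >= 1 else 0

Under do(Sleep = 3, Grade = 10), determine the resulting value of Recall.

3

Setting Sleep = 3, Grade = 10 by intervention discards those variables' equations.
Focus = Sleep^2 + Study  [with Sleep=3, Study=0]  = 9
Recall = 3 if Focus >= 1 else 0  [with Focus=9]  = 3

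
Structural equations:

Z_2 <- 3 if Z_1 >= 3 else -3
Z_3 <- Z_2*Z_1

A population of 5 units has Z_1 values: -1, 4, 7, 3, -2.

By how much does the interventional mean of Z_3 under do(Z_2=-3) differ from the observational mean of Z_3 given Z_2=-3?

do(Z_2=-3) breaks Z_2's dependence on Z_1. With Z_2=-3 fixed, Z_3 across the units is 3, -12, -21, -9, 6, mean -6.6.
Conditioning on Z_2=-3 selects the 2 unit(s) with Z_1 ∈ {-1, -2}. Their Z_3 values: 3, 6. Mean = 4.5.
Difference = -6.6 − 4.5 = -11.1.

-11.1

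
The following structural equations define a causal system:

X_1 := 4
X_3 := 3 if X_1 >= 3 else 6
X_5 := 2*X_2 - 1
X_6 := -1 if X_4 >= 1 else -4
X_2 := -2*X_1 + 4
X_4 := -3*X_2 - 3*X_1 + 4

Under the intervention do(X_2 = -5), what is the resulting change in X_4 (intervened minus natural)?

3

Under do(X_2=-5), the mechanism X_2 := -2*X_1 + 4 is discarded; X_2 is fixed at -5.
X_4 = -3*X_2 - 3*X_1 + 4  [with X_2=-5, X_1=4]  = 7
Without intervention: X_2 = -2*X_1 + 4  [with X_1=4]  = -4; X_4 = -3*X_2 - 3*X_1 + 4  [with X_2=-4, X_1=4]  = 4.
Change = 7 − 4 = 3.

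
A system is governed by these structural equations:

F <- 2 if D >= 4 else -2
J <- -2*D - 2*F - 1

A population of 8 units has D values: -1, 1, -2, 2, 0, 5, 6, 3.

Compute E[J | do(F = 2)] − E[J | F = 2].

7.5

Under do(F=2), F's equation is replaced by F=2 for every unit. Per-unit J: -3, -7, -1, -9, -5, -15, -17, -11. Mean = -8.5.
Conditioning on F=2 selects the 2 unit(s) with D ∈ {5, 6}. Their J values: -15, -17. Mean = -16.
Difference = -8.5 − (-16) = 7.5.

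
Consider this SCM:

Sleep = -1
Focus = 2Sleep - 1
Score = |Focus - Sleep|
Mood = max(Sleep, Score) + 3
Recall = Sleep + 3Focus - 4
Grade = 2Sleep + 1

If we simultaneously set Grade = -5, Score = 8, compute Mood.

11

Under do(Grade = -5, Score = 8), each intervened variable's structural equation is replaced by its fixed value.
Mood = max(Sleep, Score) + 3  [with Sleep=-1, Score=8]  = 11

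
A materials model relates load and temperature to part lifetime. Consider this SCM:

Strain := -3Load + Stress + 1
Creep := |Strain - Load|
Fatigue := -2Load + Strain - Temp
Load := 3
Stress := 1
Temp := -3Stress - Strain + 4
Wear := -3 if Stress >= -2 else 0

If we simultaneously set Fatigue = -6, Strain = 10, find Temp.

-9

The joint intervention fixes Fatigue = -6, Strain = 10, removing each variable's own equation.
Temp = -3Stress - Strain + 4  [with Stress=1, Strain=10]  = -9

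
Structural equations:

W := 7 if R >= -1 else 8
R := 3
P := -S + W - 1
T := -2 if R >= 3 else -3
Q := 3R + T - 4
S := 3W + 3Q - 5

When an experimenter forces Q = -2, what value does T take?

-2

Under do(Q=-2), the mechanism Q := 3R + T - 4 is discarded; Q is fixed at -2.
Since T is not a descendant of the intervened variable, it is unaffected.
T = -2 if R >= 3 else -3  [with R=3]  = -2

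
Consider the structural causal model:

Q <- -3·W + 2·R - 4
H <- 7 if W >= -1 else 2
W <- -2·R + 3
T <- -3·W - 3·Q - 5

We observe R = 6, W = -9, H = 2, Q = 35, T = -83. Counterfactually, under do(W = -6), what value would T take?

-65

do(W=-6) replaces the equation W <- -2·R + 3 with the constant W = -6.
Q = -3·W + 2·R - 4  [with W=-6, R=6]  = 26
T = -3·W - 3·Q - 5  [with W=-6, Q=26]  = -65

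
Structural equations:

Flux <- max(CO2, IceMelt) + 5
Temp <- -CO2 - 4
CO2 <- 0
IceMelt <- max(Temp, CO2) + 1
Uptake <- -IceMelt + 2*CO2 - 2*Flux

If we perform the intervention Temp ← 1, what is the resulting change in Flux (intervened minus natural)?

1

Under do(Temp=1), the mechanism Temp <- -CO2 - 4 is discarded; Temp is fixed at 1.
IceMelt = max(Temp, CO2) + 1  [with Temp=1, CO2=0]  = 2
Flux = max(CO2, IceMelt) + 5  [with CO2=0, IceMelt=2]  = 7
Without intervention: Temp = -CO2 - 4  [with CO2=0]  = -4; IceMelt = max(Temp, CO2) + 1  [with Temp=-4, CO2=0]  = 1; Flux = max(CO2, IceMelt) + 5  [with CO2=0, IceMelt=1]  = 6.
Change = 7 − 6 = 1.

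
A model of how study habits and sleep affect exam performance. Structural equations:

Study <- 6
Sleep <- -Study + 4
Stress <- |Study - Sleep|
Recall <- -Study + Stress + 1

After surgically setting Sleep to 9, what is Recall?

-2

Under do(Sleep=9), the mechanism Sleep <- -Study + 4 is discarded; Sleep is fixed at 9.
Stress = |Study - Sleep|  [with Study=6, Sleep=9]  = 3
Recall = -Study + Stress + 1  [with Study=6, Stress=3]  = -2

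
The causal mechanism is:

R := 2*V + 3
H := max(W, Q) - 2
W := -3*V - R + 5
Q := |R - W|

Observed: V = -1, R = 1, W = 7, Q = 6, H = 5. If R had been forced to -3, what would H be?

do(R=-3) replaces the equation R := 2*V + 3 with the constant R = -3.
W = -3*V - R + 5  [with V=-1, R=-3]  = 11
Q = |R - W|  [with R=-3, W=11]  = 14
H = max(W, Q) - 2  [with W=11, Q=14]  = 12

12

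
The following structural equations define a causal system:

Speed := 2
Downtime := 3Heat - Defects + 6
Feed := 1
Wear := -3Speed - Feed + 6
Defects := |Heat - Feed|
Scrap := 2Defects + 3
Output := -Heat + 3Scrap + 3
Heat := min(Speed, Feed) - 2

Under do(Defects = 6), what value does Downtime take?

do(Defects=6) replaces the equation Defects := |Heat - Feed| with the constant Defects = 6.
Heat = min(Speed, Feed) - 2  [with Speed=2, Feed=1]  = -1
Downtime = 3Heat - Defects + 6  [with Heat=-1, Defects=6]  = -3

-3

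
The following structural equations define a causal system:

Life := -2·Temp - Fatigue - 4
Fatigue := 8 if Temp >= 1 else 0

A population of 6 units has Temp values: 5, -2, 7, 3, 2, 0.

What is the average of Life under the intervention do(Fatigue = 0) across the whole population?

-9

do(Fatigue=0) breaks Fatigue's dependence on Temp. With Fatigue=0 fixed, Life across the units is -14, 0, -18, -10, -8, -4, mean -9.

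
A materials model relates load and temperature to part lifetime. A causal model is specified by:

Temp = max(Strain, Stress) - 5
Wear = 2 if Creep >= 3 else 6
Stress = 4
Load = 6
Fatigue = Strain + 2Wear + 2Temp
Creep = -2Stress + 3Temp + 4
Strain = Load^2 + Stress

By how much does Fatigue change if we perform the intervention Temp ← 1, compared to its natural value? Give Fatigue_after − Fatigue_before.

-60

The intervention breaks the incoming arrows to Temp: Temp = max(Strain, Stress) - 5 no longer applies, and Temp = 1.
Strain = Load^2 + Stress  [with Load=6, Stress=4]  = 40
Creep = -2Stress + 3Temp + 4  [with Stress=4, Temp=1]  = -1
Wear = 2 if Creep >= 3 else 6  [with Creep=-1]  = 6
Fatigue = Strain + 2Wear + 2Temp  [with Strain=40, Wear=6, Temp=1]  = 54
Without intervention: Strain = Load^2 + Stress  [with Load=6, Stress=4]  = 40; Temp = max(Strain, Stress) - 5  [with Strain=40, Stress=4]  = 35; Creep = -2Stress + 3Temp + 4  [with Stress=4, Temp=35]  = 101; Wear = 2 if Creep >= 3 else 6  [with Creep=101]  = 2; Fatigue = Strain + 2Wear + 2Temp  [with Strain=40, Wear=2, Temp=35]  = 114.
Change = 54 − 114 = -60.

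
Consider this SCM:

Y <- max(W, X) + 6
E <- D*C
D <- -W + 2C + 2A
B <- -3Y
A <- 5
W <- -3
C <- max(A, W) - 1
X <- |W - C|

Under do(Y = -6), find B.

18

do(Y=-6) replaces the equation Y <- max(W, X) + 6 with the constant Y = -6.
B = -3Y  [with Y=-6]  = 18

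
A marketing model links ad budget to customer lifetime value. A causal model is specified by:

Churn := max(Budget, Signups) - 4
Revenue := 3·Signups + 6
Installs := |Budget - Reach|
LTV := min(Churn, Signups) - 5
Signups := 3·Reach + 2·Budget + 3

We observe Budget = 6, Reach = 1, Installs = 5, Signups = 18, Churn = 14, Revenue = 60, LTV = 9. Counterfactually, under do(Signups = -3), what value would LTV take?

-8

The intervention breaks the incoming arrows to Signups: Signups := 3·Reach + 2·Budget + 3 no longer applies, and Signups = -3.
Churn = max(Budget, Signups) - 4  [with Budget=6, Signups=-3]  = 2
LTV = min(Churn, Signups) - 5  [with Churn=2, Signups=-3]  = -8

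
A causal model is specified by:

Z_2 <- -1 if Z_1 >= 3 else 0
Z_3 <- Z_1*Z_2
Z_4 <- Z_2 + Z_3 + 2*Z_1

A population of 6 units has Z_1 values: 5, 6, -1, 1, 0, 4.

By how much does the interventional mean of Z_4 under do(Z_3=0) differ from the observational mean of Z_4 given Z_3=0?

4.5

Under do(Z_3=0), Z_3's equation is replaced by Z_3=0 for every unit. Per-unit Z_4: 9, 11, -2, 2, 0, 7. Mean = 4.5.
Observing Z_3=0 restricts to units where Z_3's equation naturally yields 0: Z_1 ∈ {-1, 1, 0}. In that subpopulation Z_4 = -2, 2, 0, mean 0.
Difference = 4.5 − 0 = 4.5.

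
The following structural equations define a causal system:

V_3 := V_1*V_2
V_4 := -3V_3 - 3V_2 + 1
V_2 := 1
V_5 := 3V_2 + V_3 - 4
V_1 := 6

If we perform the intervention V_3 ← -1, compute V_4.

1

The intervention breaks the incoming arrows to V_3: V_3 := V_1*V_2 no longer applies, and V_3 = -1.
V_4 = -3V_3 - 3V_2 + 1  [with V_3=-1, V_2=1]  = 1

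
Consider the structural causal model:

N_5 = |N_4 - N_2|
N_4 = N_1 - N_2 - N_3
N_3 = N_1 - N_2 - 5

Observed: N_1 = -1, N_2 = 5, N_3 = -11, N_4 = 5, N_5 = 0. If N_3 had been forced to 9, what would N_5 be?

20

do(N_3=9) replaces the equation N_3 = N_1 - N_2 - 5 with the constant N_3 = 9.
N_4 = N_1 - N_2 - N_3  [with N_1=-1, N_2=5, N_3=9]  = -15
N_5 = |N_4 - N_2|  [with N_4=-15, N_2=5]  = 20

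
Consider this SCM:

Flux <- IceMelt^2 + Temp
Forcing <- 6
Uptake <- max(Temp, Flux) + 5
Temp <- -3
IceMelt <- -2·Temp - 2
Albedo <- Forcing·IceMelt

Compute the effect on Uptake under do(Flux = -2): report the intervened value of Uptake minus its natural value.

-15

The intervention breaks the incoming arrows to Flux: Flux <- IceMelt^2 + Temp no longer applies, and Flux = -2.
Uptake = max(Temp, Flux) + 5  [with Temp=-3, Flux=-2]  = 3
Without intervention: IceMelt = -2·Temp - 2  [with Temp=-3]  = 4; Flux = IceMelt^2 + Temp  [with IceMelt=4, Temp=-3]  = 13; Uptake = max(Temp, Flux) + 5  [with Temp=-3, Flux=13]  = 18.
Change = 3 − 18 = -15.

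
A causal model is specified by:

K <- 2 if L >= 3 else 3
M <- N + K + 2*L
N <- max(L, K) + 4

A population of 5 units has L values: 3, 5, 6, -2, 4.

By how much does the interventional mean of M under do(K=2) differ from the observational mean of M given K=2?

-3.1

do(K=2) breaks K's dependence on L. With K=2 fixed, M across the units is 15, 21, 24, 4, 18, mean 16.4.
Conditioning on K=2 selects the 4 unit(s) with L ∈ {3, 5, 6, 4}. Their M values: 15, 21, 24, 18. Mean = 19.5.
Difference = 16.4 − 19.5 = -3.1.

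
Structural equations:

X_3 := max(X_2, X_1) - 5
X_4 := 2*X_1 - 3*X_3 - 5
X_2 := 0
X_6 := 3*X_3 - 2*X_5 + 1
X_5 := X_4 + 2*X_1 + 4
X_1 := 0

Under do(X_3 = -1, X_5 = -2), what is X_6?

Setting X_3 = -1, X_5 = -2 by intervention discards those variables' equations.
X_6 = 3*X_3 - 2*X_5 + 1  [with X_3=-1, X_5=-2]  = 2

2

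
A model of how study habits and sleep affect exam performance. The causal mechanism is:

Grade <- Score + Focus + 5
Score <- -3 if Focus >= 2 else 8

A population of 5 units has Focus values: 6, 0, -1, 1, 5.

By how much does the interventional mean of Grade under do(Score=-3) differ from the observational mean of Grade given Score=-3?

Under do(Score=-3), Score's equation is replaced by Score=-3 for every unit. Per-unit Grade: 8, 2, 1, 3, 7. Mean = 4.2.
Observing Score=-3 restricts to units where Score's equation naturally yields -3: Focus ∈ {6, 5}. In that subpopulation Grade = 8, 7, mean 7.5.
Difference = 4.2 − 7.5 = -3.3.

-3.3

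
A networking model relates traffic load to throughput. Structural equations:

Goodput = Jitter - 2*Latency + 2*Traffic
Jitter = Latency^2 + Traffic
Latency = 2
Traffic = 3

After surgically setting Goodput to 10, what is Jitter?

Under do(Goodput=10), the mechanism Goodput = Jitter - 2*Latency + 2*Traffic is discarded; Goodput is fixed at 10.
Since Jitter is not a descendant of the intervened variable, it is unaffected.
Jitter = Latency^2 + Traffic  [with Latency=2, Traffic=3]  = 7

7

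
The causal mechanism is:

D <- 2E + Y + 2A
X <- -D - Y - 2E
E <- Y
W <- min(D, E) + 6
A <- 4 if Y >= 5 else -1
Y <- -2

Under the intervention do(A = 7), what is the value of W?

4

do(A=7) replaces the equation A <- 4 if Y >= 5 else -1 with the constant A = 7.
E = Y  [with Y=-2]  = -2
D = 2E + Y + 2A  [with E=-2, Y=-2, A=7]  = 8
W = min(D, E) + 6  [with D=8, E=-2]  = 4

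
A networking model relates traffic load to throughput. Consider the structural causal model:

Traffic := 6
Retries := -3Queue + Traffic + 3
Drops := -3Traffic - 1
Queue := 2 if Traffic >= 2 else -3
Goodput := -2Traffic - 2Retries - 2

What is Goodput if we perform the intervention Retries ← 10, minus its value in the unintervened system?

-14

Intervening sets Retries = 10 and removes its equation (Retries := -3Queue + Traffic + 3).
Goodput = -2Traffic - 2Retries - 2  [with Traffic=6, Retries=10]  = -34
Without intervention: Queue = 2 if Traffic >= 2 else -3  [with Traffic=6]  = 2; Retries = -3Queue + Traffic + 3  [with Queue=2, Traffic=6]  = 3; Goodput = -2Traffic - 2Retries - 2  [with Traffic=6, Retries=3]  = -20.
Change = -34 − (-20) = -14.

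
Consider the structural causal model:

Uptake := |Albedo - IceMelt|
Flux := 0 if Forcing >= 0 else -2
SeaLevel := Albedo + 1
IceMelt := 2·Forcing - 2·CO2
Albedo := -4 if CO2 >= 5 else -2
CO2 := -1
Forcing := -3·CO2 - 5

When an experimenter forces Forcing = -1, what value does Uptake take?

Under do(Forcing=-1), the mechanism Forcing := -3·CO2 - 5 is discarded; Forcing is fixed at -1.
IceMelt = 2·Forcing - 2·CO2  [with Forcing=-1, CO2=-1]  = 0
Albedo = -4 if CO2 >= 5 else -2  [with CO2=-1]  = -2
Uptake = |Albedo - IceMelt|  [with Albedo=-2, IceMelt=0]  = 2

2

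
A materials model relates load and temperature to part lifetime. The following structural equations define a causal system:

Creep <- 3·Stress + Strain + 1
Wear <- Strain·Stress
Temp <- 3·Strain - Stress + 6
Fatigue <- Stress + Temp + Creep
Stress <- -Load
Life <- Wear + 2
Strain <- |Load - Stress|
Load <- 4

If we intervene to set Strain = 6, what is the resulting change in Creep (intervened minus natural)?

do(Strain=6) replaces the equation Strain <- |Load - Stress| with the constant Strain = 6.
Stress = -Load  [with Load=4]  = -4
Creep = 3·Stress + Strain + 1  [with Stress=-4, Strain=6]  = -5
Without intervention: Stress = -Load  [with Load=4]  = -4; Strain = |Load - Stress|  [with Load=4, Stress=-4]  = 8; Creep = 3·Stress + Strain + 1  [with Stress=-4, Strain=8]  = -3.
Change = -5 − (-3) = -2.

-2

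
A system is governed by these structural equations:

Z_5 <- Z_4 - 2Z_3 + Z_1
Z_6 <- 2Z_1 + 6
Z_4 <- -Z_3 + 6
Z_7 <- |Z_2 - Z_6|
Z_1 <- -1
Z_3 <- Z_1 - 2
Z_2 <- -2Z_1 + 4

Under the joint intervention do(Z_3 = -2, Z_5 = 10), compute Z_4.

8

The joint intervention fixes Z_3 = -2, Z_5 = 10, removing each variable's own equation.
Z_4 = -Z_3 + 6  [with Z_3=-2]  = 8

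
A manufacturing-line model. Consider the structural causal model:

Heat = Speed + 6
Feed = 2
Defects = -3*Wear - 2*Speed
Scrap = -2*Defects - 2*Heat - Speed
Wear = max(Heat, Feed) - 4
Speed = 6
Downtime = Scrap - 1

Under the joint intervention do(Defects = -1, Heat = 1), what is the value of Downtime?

-7

The joint intervention fixes Defects = -1, Heat = 1, removing each variable's own equation.
Scrap = -2*Defects - 2*Heat - Speed  [with Defects=-1, Heat=1, Speed=6]  = -6
Downtime = Scrap - 1  [with Scrap=-6]  = -7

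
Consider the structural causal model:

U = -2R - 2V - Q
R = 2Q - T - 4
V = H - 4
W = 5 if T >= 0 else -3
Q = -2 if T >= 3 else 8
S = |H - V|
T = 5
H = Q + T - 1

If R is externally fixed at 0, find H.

The intervention breaks the incoming arrows to R: R = 2Q - T - 4 no longer applies, and R = 0.
H is not downstream of the intervention, so its value is determined by the original equations.
Q = -2 if T >= 3 else 8  [with T=5]  = -2
H = Q + T - 1  [with Q=-2, T=5]  = 2

2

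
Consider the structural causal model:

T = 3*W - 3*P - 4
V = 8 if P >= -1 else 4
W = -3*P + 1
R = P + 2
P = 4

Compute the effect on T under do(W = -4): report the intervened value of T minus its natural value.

The intervention breaks the incoming arrows to W: W = -3*P + 1 no longer applies, and W = -4.
T = 3*W - 3*P - 4  [with W=-4, P=4]  = -28
Without intervention: W = -3*P + 1  [with P=4]  = -11; T = 3*W - 3*P - 4  [with W=-11, P=4]  = -49.
Change = -28 − (-49) = 21.

21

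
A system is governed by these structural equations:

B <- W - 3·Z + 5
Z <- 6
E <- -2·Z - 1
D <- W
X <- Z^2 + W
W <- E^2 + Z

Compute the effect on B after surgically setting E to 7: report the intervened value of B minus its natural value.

Under do(E=7), the mechanism E <- -2·Z - 1 is discarded; E is fixed at 7.
W = E^2 + Z  [with E=7, Z=6]  = 55
B = W - 3·Z + 5  [with W=55, Z=6]  = 42
Without intervention: E = -2·Z - 1  [with Z=6]  = -13; W = E^2 + Z  [with E=-13, Z=6]  = 175; B = W - 3·Z + 5  [with W=175, Z=6]  = 162.
Change = 42 − 162 = -120.

-120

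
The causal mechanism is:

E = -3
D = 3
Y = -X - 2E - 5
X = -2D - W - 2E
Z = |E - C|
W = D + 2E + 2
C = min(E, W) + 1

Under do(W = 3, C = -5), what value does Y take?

Under do(W = 3, C = -5), each intervened variable's structural equation is replaced by its fixed value.
X = -2D - W - 2E  [with D=3, W=3, E=-3]  = -3
Y = -X - 2E - 5  [with X=-3, E=-3]  = 4

4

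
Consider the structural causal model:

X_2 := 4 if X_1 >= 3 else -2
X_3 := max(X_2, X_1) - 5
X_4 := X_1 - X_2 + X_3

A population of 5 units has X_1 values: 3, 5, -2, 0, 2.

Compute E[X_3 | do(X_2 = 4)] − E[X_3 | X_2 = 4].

-0.3

Every unit gets X_2=4 under the intervention. X_3 values become -1, 0, -1, -1, -1; E[X_3|do(X_2=4)] = -0.8.
Observing X_2=4 restricts to units where X_2's equation naturally yields 4: X_1 ∈ {3, 5}. In that subpopulation X_3 = -1, 0, mean -0.5.
Difference = -0.8 − (-0.5) = -0.3.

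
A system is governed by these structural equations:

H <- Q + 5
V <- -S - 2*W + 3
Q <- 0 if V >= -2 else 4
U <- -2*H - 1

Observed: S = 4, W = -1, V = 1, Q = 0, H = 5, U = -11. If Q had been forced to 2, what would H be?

Intervening sets Q = 2 and removes its equation (Q <- 0 if V >= -2 else 4).
H = Q + 5  [with Q=2]  = 7

7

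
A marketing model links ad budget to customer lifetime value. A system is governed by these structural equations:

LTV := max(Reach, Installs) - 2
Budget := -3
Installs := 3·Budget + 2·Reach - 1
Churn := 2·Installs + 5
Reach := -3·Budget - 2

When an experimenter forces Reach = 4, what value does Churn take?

1

Under do(Reach=4), the mechanism Reach := -3·Budget - 2 is discarded; Reach is fixed at 4.
Installs = 3·Budget + 2·Reach - 1  [with Budget=-3, Reach=4]  = -2
Churn = 2·Installs + 5  [with Installs=-2]  = 1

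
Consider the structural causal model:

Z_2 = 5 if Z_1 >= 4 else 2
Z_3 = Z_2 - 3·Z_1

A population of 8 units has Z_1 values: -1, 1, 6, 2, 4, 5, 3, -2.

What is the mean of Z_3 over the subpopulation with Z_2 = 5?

-10

Conditioning on Z_2=5 selects the 3 unit(s) with Z_1 ∈ {6, 4, 5}. Their Z_3 values: -13, -7, -10. Mean = -10.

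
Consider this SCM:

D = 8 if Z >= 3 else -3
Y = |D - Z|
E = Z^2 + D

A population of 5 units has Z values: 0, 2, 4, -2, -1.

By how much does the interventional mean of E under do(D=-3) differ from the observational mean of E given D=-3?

2.75

do(D=-3) breaks D's dependence on Z. With D=-3 fixed, E across the units is -3, 1, 13, 1, -2, mean 2.
Observing D=-3 restricts to units where D's equation naturally yields -3: Z ∈ {0, 2, -2, -1}. In that subpopulation E = -3, 1, 1, -2, mean -0.75.
Difference = 2 − (-0.75) = 2.75.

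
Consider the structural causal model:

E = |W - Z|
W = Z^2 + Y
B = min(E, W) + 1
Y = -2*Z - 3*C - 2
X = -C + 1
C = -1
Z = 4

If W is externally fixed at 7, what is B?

Under do(W=7), the mechanism W = Z^2 + Y is discarded; W is fixed at 7.
E = |W - Z|  [with W=7, Z=4]  = 3
B = min(E, W) + 1  [with E=3, W=7]  = 4

4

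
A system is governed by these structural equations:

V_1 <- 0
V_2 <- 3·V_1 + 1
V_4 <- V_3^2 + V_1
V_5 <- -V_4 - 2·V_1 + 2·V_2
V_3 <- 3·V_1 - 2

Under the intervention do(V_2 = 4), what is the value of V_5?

4

do(V_2=4) replaces the equation V_2 <- 3·V_1 + 1 with the constant V_2 = 4.
V_3 = 3·V_1 - 2  [with V_1=0]  = -2
V_4 = V_3^2 + V_1  [with V_3=-2, V_1=0]  = 4
V_5 = -V_4 - 2·V_1 + 2·V_2  [with V_4=4, V_1=0, V_2=4]  = 4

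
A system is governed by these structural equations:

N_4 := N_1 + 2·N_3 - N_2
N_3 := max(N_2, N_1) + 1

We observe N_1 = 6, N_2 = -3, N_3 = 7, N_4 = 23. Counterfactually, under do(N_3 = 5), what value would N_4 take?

19

The intervention breaks the incoming arrows to N_3: N_3 := max(N_2, N_1) + 1 no longer applies, and N_3 = 5.
N_4 = N_1 + 2·N_3 - N_2  [with N_1=6, N_3=5, N_2=-3]  = 19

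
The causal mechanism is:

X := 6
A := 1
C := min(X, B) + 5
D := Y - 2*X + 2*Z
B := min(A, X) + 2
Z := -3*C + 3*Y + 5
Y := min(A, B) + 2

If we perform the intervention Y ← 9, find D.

13

Under do(Y=9), the mechanism Y := min(A, B) + 2 is discarded; Y is fixed at 9.
B = min(A, X) + 2  [with A=1, X=6]  = 3
C = min(X, B) + 5  [with X=6, B=3]  = 8
Z = -3*C + 3*Y + 5  [with C=8, Y=9]  = 8
D = Y - 2*X + 2*Z  [with Y=9, X=6, Z=8]  = 13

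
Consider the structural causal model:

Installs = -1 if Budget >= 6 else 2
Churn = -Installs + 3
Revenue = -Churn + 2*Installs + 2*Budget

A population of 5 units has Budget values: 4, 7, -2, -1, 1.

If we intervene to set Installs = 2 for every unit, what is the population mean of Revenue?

Every unit gets Installs=2 under the intervention. Revenue values become 11, 17, -1, 1, 5; E[Revenue|do(Installs=2)] = 6.6.

6.6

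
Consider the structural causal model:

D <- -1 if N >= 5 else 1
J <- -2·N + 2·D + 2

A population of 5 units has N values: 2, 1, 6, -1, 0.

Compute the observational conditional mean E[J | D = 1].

3

Observing D=1 restricts to units where D's equation naturally yields 1: N ∈ {2, 1, -1, 0}. In that subpopulation J = 0, 2, 6, 4, mean 3.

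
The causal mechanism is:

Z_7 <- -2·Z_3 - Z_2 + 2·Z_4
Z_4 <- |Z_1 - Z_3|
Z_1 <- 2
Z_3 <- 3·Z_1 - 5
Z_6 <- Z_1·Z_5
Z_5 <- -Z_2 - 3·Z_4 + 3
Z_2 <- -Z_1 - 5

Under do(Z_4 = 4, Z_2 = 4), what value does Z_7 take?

2

Under do(Z_4 = 4, Z_2 = 4), each intervened variable's structural equation is replaced by its fixed value.
Z_3 = 3·Z_1 - 5  [with Z_1=2]  = 1
Z_7 = -2·Z_3 - Z_2 + 2·Z_4  [with Z_3=1, Z_2=4, Z_4=4]  = 2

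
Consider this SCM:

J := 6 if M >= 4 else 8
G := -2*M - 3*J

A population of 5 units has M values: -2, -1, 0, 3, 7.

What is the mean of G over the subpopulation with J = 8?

Conditioning on J=8 selects the 4 unit(s) with M ∈ {-2, -1, 0, 3}. Their G values: -20, -22, -24, -30. Mean = -24.

-24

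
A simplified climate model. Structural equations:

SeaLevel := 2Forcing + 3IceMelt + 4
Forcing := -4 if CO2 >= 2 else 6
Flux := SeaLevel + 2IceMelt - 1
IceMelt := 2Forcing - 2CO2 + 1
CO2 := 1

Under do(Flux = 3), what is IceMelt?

11

do(Flux=3) replaces the equation Flux := SeaLevel + 2IceMelt - 1 with the constant Flux = 3.
IceMelt is not downstream of the intervention, so its value is determined by the original equations.
Forcing = -4 if CO2 >= 2 else 6  [with CO2=1]  = 6
IceMelt = 2Forcing - 2CO2 + 1  [with Forcing=6, CO2=1]  = 11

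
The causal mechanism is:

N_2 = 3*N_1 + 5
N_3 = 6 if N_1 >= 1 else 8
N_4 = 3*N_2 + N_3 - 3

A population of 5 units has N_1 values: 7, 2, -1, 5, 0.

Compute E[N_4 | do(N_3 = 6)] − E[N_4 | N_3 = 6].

-18.6

The intervention sets N_3=6 in all 5 units regardless of N_1. Recomputing N_4 per unit gives 81, 36, 9, 63, 18; average 41.4.
E[N_4|N_3=6] averages over only the 3 units with N_3=6 (N_1 = 7, 2, 5): N_4 = 81, 36, 63, mean 60.
Difference = 41.4 − 60 = -18.6.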